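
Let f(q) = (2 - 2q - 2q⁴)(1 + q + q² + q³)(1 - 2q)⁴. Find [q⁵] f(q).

(2 - 2q - 2q⁴) has coefficients 2,-2,0,0,-2 for degrees 0…4.
(1 + q + q² + q³) has coefficients 1,1,1,1,0,0 for degrees 0…5.
Finally multiplying by (1 - 2q)⁴, the product of all factors after the first has coefficients 1,-7,17,-15,0,8 for degrees 0…5.
[q⁵] = 2·8 − 2·0 − 2·(-7) = 30.

30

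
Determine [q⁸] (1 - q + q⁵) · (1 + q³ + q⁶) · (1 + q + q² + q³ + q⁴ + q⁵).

(1 - q + q⁵) has coefficients 1,-1,0,0,0,1 for degrees 0…5.
(1 + q³ + q⁶) has coefficients 1,0,0,1,0,0,1,0,0 for degrees 0…8.
Finally multiplying by (1 + q + q² + q³ + q⁴ + q⁵), the product of all factors after the first has coefficients 1,1,1,2,2,2,2,2,2 for degrees 0…8.
[q⁸] = 1·2 − 1·2 + 1·2 = 2.

2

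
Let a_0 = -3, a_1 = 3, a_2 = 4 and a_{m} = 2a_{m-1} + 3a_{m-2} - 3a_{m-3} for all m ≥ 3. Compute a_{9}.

The ordinary generating function has denominator 1 - 2y - 3y^2 + 3y^3.
Iterating the recurrence: a_0,…,a_{9} = -3, 3, 4, 26, 55, 176, 439, 1241, 3271, 8948.

8948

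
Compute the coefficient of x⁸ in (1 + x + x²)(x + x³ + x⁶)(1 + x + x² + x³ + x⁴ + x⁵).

7

(1 + x + x²) has coefficients 1,1,1 for degrees 0…2.
(x + x³ + x⁶) has coefficients 0,1,0,1,0,0,1,0,0 for degrees 0…8.
Finally multiplying by (1 + x + x² + x³ + x⁴ + x⁵), the product of all factors after the first has coefficients 0,1,1,2,2,2,3,2,2 for degrees 0…8.
[x⁸] = 1·2 + 1·2 + 1·3 = 7.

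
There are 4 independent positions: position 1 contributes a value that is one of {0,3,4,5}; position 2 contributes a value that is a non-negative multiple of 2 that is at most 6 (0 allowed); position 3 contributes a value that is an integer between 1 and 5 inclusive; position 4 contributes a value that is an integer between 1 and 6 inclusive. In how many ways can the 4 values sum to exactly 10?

40

The generating function for the choices is (1 + x^3 + x^4 + x^5)·(1 + x^2 + x^4 + x^6)·(x + x^2 + x^3 + x^4 + x^5)·(x + x^2 + x^3 + x^4 + x^5 + x^6); the count is [x^10].
(1 + x^3 + x^4 + x^5) has coefficients 1,0,0,1,1,1 for degrees 0…5.
(1 + x^2 + x^4 + x^6) has coefficients 1,0,1,0,1,0,1,0,0,0,0 for degrees 0…10.
Multiplying by (x + x^2 + x^3 + x^4 + x^5) gives running coefficients 0,1,1,2,2,3,2,3,2,2,1 for degrees 0…10.
Finally multiplying by (x + x^2 + x^3 + x^4 + x^5 + x^6), the product of all factors after the first has coefficients 0,0,1,2,4,6,9,11,13,14,14 for degrees 0…10.
[x^10] = 1·14 + 1·11 + 1·9 + 1·6 = 40.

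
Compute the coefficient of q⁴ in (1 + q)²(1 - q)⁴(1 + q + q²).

(1 + q)² has coefficients 1,2,1 for degrees 0…2.
(1 - q)⁴ has coefficients 1,-4,6,-4,1 for degrees 0…4.
Finally multiplying by (1 + q + q²), the product of all factors after the first has coefficients 1,-3,3,-2,3 for degrees 0…4.
[q⁴] = 1·3 + 2·(-2) + 1·3 = 2.

2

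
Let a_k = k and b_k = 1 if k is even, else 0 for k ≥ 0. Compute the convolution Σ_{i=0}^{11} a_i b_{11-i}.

36

The convolution is the t^11 coefficient of A(t)B(t).
Σ = 0·0 + 1·1 + 2·0 + 3·1 + 4·0 + 5·1 + 6·0 + 7·1 + 8·0 + 9·1 + 10·0 + 11·1 = 36.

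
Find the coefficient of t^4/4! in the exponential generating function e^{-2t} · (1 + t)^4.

The EGF product rule gives c_4 = Σ_{k_1+k_2=4} C(4; k_1,k_2) · ∏ g_i(k_i), where e^{-2t} gives (-2)^k; (1+t)^4 gives the falling factorial (4)_k.
g_1(k) for k = 0…4: 1, -2, 4, -8, 16.
g_2(k) for k = 0…4: 1, 4, 12, 24, 24.
c_4 = Σ_k C(4,k)·g_1(k)·g_2(4−k) = 1·1·24 + 4·(-2)·24 + 6·4·12 + 4·(-8)·4 + 1·16·1 = 24 − 192 + 288 − 128 + 16 = 8.

8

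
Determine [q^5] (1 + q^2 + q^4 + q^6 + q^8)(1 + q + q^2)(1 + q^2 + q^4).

3

(1 + q^2 + q^4 + q^6 + q^8) has coefficients 1,0,1,0,1,0 for degrees 0…5.
(1 + q + q^2) has coefficients 1,1,1,0,0,0 for degrees 0…5.
Finally multiplying by (1 + q^2 + q^4), the product of all factors after the first has coefficients 1,1,2,1,2,1 for degrees 0…5.
[q^5] = 1·1 + 1·1 + 1·1 = 3.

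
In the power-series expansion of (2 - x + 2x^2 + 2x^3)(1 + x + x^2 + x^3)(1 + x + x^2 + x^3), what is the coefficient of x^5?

15

(2 - x + 2x^2 + 2x^3) has coefficients 2,-1,2,2 for degrees 0…3.
(1 + x + x^2 + x^3) has coefficients 1,1,1,1,0,0 for degrees 0…5.
Finally multiplying by (1 + x + x^2 + x^3), the product of all factors after the first has coefficients 1,2,3,4,3,2 for degrees 0…5.
[x^5] = 2·2 − 1·3 + 2·4 + 2·3 = 15.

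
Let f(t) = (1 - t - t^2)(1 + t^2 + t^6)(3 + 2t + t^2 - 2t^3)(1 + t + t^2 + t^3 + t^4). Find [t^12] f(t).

(1 - t - t^2) has coefficients 1,-1,-1 for degrees 0…2.
(1 + t^2 + t^6) has coefficients 1,0,1,0,0,0,1,0,0,0,0,0,0 for degrees 0…12.
Multiplying by (3 + 2t + t^2 - 2t^3) gives running coefficients 3,2,4,0,1,-2,3,2,1,-2,0,0,0 for degrees 0…12.
Finally multiplying by (1 + t + t^2 + t^3 + t^4), the product of all factors after the first has coefficients 3,5,9,9,10,5,6,4,5,2,4,1,-1 for degrees 0…12.
[t^12] = 1·(-1) − 1·1 − 1·4 = -6.

-6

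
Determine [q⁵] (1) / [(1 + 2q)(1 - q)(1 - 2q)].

21

Partial fractions give a closed form: a_n = (1/3)·(-2)^n + (-1/3)·1^n + (1)·2^n.
At n = 5: a_5 = 21.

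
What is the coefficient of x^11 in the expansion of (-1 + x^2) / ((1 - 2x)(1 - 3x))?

-469320

The denominator gives the recurrence a_n = 5a_(n−1) − 6a_(n−2) for n ≥ 3; the numerator fixes a_0 = -1, a_1 = -5, a_2 = -18.
Iterating: -1, -5, -18, -60, -192, -600, -1848, -5640, -17112, -51720, -155928, -469320, so a_11 = -469320.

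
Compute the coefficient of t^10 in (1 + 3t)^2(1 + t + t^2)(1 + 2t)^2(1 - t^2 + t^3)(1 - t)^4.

(1 + 3t)^2 has coefficients 1,6,9 for degrees 0…2.
(1 + t + t^2) has coefficients 1,1,1,0,0,0,0,0,0,0,0 for degrees 0…10.
Multiplying by (1 + 2t)^2 gives running coefficients 1,5,9,8,4,0,0,0,0,0,0 for degrees 0…10.
Multiplying by (1 - t^2 + t^3) gives running coefficients 1,5,8,4,0,1,4,4,0,0,0 for degrees 0…10.
Finally multiplying by (1 - t)^4, the product of all factors after the first has coefficients 1,1,-6,-2,13,-2,-8,-2,4,9,-12 for degrees 0…10.
[t^10] = 1·(-12) + 6·9 + 9·4 = 78.

78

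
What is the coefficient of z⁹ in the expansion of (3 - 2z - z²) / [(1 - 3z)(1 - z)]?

65610

The denominator gives the recurrence a_n = 4a_(n−1) − 3a_(n−2) for n ≥ 3; the numerator fixes a_0 = 3, a_1 = 10, a_2 = 30.
Iterating: 3, 10, 30, 90, 270, 810, 2430, 7290, 21870, 65610, so a_9 = 65610.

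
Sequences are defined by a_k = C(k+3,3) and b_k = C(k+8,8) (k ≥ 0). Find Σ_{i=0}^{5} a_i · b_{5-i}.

Write out a_i and b_{5-i} for i = 0,…,5 and sum the products.
Σ = 1·1287 + 4·495 + 10·165 + 20·45 + 35·9 + 56·1 = 6188.

6188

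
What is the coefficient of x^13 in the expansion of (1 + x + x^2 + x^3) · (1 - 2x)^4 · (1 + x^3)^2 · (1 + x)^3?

24

(1 + x + x^2 + x^3) has coefficients 1,1,1,1 for degrees 0…3.
(1 - 2x)^4 has coefficients 1,-8,24,-32,16,0,0,0,0,0,0,0,0,0 for degrees 0…13.
Multiplying by (1 + x^3)^2 gives running coefficients 1,-8,24,-30,0,48,-63,24,24,-32,16,0,0,0 for degrees 0…13.
Finally multiplying by (1 + x)^3, the product of all factors after the first has coefficients 1,-5,3,19,-26,-18,51,-21,-45,49,16,-24,16,16 for degrees 0…13.
[x^13] = 1·16 + 1·16 + 1·(-24) + 1·16 = 24.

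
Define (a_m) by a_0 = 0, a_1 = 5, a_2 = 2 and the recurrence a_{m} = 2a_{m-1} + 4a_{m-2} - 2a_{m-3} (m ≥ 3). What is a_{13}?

1400144

The ordinary generating function has denominator 1 - 2y - 4y^2 + 2y^3.
Iterating the recurrence: a_0,…,a_{13} = 0, 5, 2, 24, 46, 184, 504, 1652, 4952, 15504, 47512, 147136, 453312, 1400144.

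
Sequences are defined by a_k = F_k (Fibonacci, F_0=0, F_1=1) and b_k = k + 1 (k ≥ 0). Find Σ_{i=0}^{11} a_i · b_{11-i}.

596

Write out a_i and b_{11-i} for i = 0,…,11 and sum the products.
Σ = 0·12 + 1·11 + 1·10 + 2·9 + 3·8 + 5·7 + 8·6 + 13·5 + 21·4 + 34·3 + 55·2 + 89·1 = 596.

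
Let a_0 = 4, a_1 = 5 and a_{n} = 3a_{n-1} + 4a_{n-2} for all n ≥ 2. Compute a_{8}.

117967

The ordinary generating function has denominator 1 - 3x - 4x^2.
Iterating the recurrence: a_0,…,a_{8} = 4, 5, 31, 113, 463, 1841, 7375, 29489, 117967.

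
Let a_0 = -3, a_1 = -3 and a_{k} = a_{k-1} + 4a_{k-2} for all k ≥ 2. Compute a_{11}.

The ordinary generating function has denominator 1 - z - 4z^2.
Iterating the recurrence: a_0,…,a_{11} = -3, -3, -15, -27, -87, -195, -543, -1323, -3495, -8787, -22767, -57915.

-57915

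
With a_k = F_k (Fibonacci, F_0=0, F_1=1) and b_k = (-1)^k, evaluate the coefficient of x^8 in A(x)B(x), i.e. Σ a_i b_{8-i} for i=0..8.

12

The convolution is the x^8 coefficient of A(x)B(x).
Σ = 0·1 + 1·(-1) + 1·1 + 2·(-1) + 3·1 + 5·(-1) + 8·1 + 13·(-1) + 21·1 = 12.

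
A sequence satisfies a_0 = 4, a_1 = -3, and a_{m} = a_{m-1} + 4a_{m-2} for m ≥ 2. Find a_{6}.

The ordinary generating function has denominator 1 - z - 4z^2.
Iterating the recurrence: a_0,…,a_{6} = 4, -3, 13, 1, 53, 57, 269.

269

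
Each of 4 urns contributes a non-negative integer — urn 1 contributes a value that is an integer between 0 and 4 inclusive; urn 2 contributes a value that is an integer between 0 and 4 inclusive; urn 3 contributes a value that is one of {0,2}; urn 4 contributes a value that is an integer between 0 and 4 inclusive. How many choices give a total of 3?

13

The generating function for the choices is (1 + y + y^2 + y^3 + y^4)·(1 + y + y^2 + y^3 + y^4)·(1 + y^2)·(1 + y + y^2 + y^3 + y^4); the count is [y^3].
(1 + y + y^2 + y^3 + y^4) has coefficients 1,1,1,1 for degrees 0…3.
(1 + y + y^2 + y^3 + y^4) has coefficients 1,1,1,1 for degrees 0…3.
Multiplying by (1 + y^2) gives running coefficients 1,1,2,2 for degrees 0…3.
Finally multiplying by (1 + y + y^2 + y^3 + y^4), the product of all factors after the first has coefficients 1,2,4,6 for degrees 0…3.
[y^3] = 1·6 + 1·4 + 1·2 + 1·1 = 13.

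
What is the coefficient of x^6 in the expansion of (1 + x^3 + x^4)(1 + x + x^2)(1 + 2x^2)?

(1 + x^3 + x^4) has coefficients 1,0,0,1,1 for degrees 0…4.
(1 + x + x^2) has coefficients 1,1,1,0,0,0,0 for degrees 0…6.
Finally multiplying by (1 + 2x^2), the product of all factors after the first has coefficients 1,1,3,2,2,0,0 for degrees 0…6.
[x^6] = 1·0 + 1·2 + 1·3 = 5.

5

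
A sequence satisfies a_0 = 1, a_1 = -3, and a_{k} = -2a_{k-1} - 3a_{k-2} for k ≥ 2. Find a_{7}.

The ordinary generating function has denominator 1 + 2q + 3q^2.
Iterating the recurrence: a_0,…,a_{7} = 1, -3, 3, 3, -15, 21, 3, -69.

-69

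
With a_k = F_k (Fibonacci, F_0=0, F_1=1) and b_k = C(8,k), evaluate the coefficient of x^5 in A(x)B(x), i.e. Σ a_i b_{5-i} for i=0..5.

The convolution is the t^5 coefficient of A(t)B(t).
Σ = 0·56 + 1·70 + 1·56 + 2·28 + 3·8 + 5·1 = 211.

211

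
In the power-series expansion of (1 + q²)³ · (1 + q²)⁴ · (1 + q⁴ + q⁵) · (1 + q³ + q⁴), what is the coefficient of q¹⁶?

(1 + q²)³ has coefficients 1,0,3,0,3,0,1 for degrees 0…6.
(1 + q²)⁴ has coefficients 1,0,4,0,6,0,4,0,1,0,0,0,0,0,0,0,0 for degrees 0…16.
Multiplying by (1 + q⁴ + q⁵) gives running coefficients 1,0,4,0,7,1,8,4,7,6,4,4,1,1,0,0,0 for degrees 0…16.
Finally multiplying by (1 + q³ + q⁴), the product of all factors after the first has coefficients 1,0,4,1,8,5,12,11,15,15,16,15,14,11,8,5,2 for degrees 0…16.
[q¹⁶] = 1·2 + 3·8 + 3·14 + 1·16 = 84.

84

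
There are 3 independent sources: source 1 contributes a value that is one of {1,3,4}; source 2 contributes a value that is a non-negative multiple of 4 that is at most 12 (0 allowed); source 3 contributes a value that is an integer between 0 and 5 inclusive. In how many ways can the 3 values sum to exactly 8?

5

The generating function for the choices is (y + y^3 + y^4)·(1 + y^4 + y^8 + y^12)·(1 + y + y^2 + y^3 + y^4 + y^5); the count is [y^8].
(y + y^3 + y^4) has coefficients 0,1,0,1,1 for degrees 0…4.
(1 + y^4 + y^8 + y^12) has coefficients 1,0,0,0,1,0,0,0,1 for degrees 0…8.
Finally multiplying by (1 + y + y^2 + y^3 + y^4 + y^5), the product of all factors after the first has coefficients 1,1,1,1,2,2,1,1,2 for degrees 0…8.
[y^8] = 1·1 + 1·2 + 1·2 = 5.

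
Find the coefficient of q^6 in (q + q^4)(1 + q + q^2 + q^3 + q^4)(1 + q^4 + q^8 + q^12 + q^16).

2

(q + q^4) has coefficients 0,1,0,0,1 for degrees 0…4.
(1 + q + q^2 + q^3 + q^4) has coefficients 1,1,1,1,1,0,0 for degrees 0…6.
Finally multiplying by (1 + q^4 + q^8 + q^12 + q^16), the product of all factors after the first has coefficients 1,1,1,1,2,1,1 for degrees 0…6.
[q^6] = 1·1 + 1·1 = 2.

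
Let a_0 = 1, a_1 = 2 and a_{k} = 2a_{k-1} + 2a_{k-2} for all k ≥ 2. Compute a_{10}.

The ordinary generating function has denominator 1 - 2y - 2y^2.
Iterating the recurrence: a_0,…,a_{10} = 1, 2, 6, 16, 44, 120, 328, 896, 2448, 6688, 18272.

18272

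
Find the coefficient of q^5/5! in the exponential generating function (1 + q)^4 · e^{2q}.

2512

The EGF product rule gives c_5 = Σ_{k_1+k_2=5} C(5; k_1,k_2) · ∏ g_i(k_i), where (1+q)^4 gives the falling factorial (4)_k; e^{2q} gives (2)^k.
g_1(k) for k = 0…5: 1, 4, 12, 24, 24, 0.
g_2(k) for k = 0…5: 1, 2, 4, 8, 16, 32.
c_5 = Σ_k C(5,k)·g_1(k)·g_2(5−k) = 1·1·32 + 5·4·16 + 10·12·8 + 10·24·4 + 5·24·2 = 32 + 320 + 960 + 960 + 240 = 2512.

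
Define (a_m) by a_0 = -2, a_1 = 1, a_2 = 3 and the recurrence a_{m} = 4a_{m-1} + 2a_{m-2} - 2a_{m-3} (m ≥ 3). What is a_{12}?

The ordinary generating function has denominator 1 - 4z - 2z^2 + 2z^3.
Iterating the recurrence: a_0,…,a_{12} = -2, 1, 3, 18, 76, 334, 1452, 6324, 27532, 119872, 521904, 2272296, 9893248.

9893248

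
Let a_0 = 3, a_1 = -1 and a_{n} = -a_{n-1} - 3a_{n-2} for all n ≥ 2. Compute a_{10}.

697

The ordinary generating function has denominator 1 + y + 3y^2.
Iterating the recurrence: a_0,…,a_{10} = 3, -1, -8, 11, 13, -46, 7, 131, -152, -241, 697.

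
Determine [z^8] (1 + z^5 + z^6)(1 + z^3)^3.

3

(1 + z^5 + z^6) has coefficients 1,0,0,0,0,1,1 for degrees 0…6.
(1 + z^3)^3 has coefficients 1,0,0,3,0,0,3,0,0 for degrees 0…8.
[z^8] = 1·0 + 1·3 + 1·0 = 3.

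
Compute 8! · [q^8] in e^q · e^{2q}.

The EGF product rule gives c_8 = Σ_{k_1+k_2=8} C(8; k_1,k_2) · ∏ g_i(k_i), where e^q gives (1)^k; e^{2q} gives (2)^k.
g_1(k) for k = 0…8: 1, 1, 1, 1, 1, 1, 1, 1, 1.
g_2(k) for k = 0…8: 1, 2, 4, 8, 16, 32, 64, 128, 256.
c_8 = Σ_k C(8,k)·g_1(k)·g_2(8−k) = 1·1·256 + 8·1·128 + 28·1·64 + 56·1·32 + 70·1·16 + 56·1·8 + 28·1·4 + 8·1·2 + 1·1·1 = 256 + 1024 + 1792 + 1792 + 1120 + 448 + 112 + 16 + 1 = 6561.

6561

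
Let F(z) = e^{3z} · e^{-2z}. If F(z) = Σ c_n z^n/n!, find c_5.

1

The EGF product rule gives c_5 = Σ_{k_1+k_2=5} C(5; k_1,k_2) · ∏ g_i(k_i), where e^{3z} gives (3)^k; e^{-2z} gives (-2)^k.
g_1(k) for k = 0…5: 1, 3, 9, 27, 81, 243.
g_2(k) for k = 0…5: 1, -2, 4, -8, 16, -32.
c_5 = Σ_k C(5,k)·g_1(k)·g_2(5−k) = 1·1·(-32) + 5·3·16 + 10·9·(-8) + 10·27·4 + 5·81·(-2) + 1·243·1 = −32 + 240 − 720 + 1080 − 810 + 243 = 1.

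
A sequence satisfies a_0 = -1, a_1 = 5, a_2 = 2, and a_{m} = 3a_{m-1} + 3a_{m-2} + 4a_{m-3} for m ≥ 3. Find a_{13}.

19173965

The ordinary generating function has denominator 1 - 3y - 3y^2 - 4y^3.
Iterating the recurrence: a_0,…,a_{13} = -1, 5, 2, 17, 77, 290, 1169, 4685, 18722, 74897, 299597, 1198370, 4793489, 19173965.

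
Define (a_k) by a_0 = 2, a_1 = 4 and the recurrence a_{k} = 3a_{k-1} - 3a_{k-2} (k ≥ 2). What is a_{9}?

The ordinary generating function has denominator 1 - 3y + 3y^2.
Iterating the recurrence: a_0,…,a_{9} = 2, 4, 6, 6, 0, -18, -54, -108, -162, -162.

-162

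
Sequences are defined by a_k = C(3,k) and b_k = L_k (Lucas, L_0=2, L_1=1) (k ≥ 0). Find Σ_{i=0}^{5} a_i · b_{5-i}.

Write out a_i and b_{5-i} for i = 0,…,5 and sum the products.
Σ = 1·11 + 3·7 + 3·4 + 1·3 + 0·1 + 0·2 = 47.

47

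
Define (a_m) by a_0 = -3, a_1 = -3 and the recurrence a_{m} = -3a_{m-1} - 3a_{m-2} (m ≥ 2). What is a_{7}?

81

The ordinary generating function has denominator 1 + 3y + 3y^2.
Iterating the recurrence: a_0,…,a_{7} = -3, -3, 18, -45, 81, -108, 81, 81.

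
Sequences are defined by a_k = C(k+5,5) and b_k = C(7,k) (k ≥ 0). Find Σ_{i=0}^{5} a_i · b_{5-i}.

The convolution is the x^5 coefficient of A(x)B(x).
Σ = 1·21 + 6·35 + 21·35 + 56·21 + 126·7 + 252·1 = 3276.

3276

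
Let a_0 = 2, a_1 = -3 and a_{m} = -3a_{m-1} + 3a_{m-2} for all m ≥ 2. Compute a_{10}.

613575

The ordinary generating function has denominator 1 + 3t - 3t^2.
Iterating the recurrence: a_0,…,a_{10} = 2, -3, 15, -54, 207, -783, 2970, -11259, 42687, -161838, 613575.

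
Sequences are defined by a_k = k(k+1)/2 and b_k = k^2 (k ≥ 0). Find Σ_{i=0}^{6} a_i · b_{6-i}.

182

This is [x^6] in the product of the two ordinary generating functions.
Σ = 0·36 + 1·25 + 3·16 + 6·9 + 10·4 + 15·1 + 21·0 = 182.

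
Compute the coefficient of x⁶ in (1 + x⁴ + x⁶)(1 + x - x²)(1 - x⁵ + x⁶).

0

(1 + x⁴ + x⁶) has coefficients 1,0,0,0,1,0,1 for degrees 0…6.
(1 + x - x²) has coefficients 1,1,-1,0,0,0,0 for degrees 0…6.
Finally multiplying by (1 - x⁵ + x⁶), the product of all factors after the first has coefficients 1,1,-1,0,0,-1,0 for degrees 0…6.
[x⁶] = 1·0 + 1·(-1) + 1·1 = 0.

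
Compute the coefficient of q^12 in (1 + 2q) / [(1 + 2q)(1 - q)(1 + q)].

1

The denominator gives the recurrence a_n = −2a_(n−1) + a_(n−2) + 2a_(n−3) for n ≥ 3; the numerator fixes a_0 = 1, a_1 = 0, a_2 = 1.
Iterating: 1, 0, 1, 0, 1, 0, 1, 0, 1, 0, 1, 0, 1, so a_12 = 1.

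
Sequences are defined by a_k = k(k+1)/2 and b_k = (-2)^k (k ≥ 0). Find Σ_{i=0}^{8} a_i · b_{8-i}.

-24

Write out a_i and b_{8-i} for i = 0,…,8 and sum the products.
Σ = 0·256 + 1·(-128) + 3·64 + 6·(-32) + 10·16 + 15·(-8) + 21·4 + 28·(-2) + 36·1 = -24.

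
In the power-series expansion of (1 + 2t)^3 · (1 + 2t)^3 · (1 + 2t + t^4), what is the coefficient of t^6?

508

(1 + 2t)^3 has coefficients 1,6,12,8 for degrees 0…3.
(1 + 2t)^3 has coefficients 1,6,12,8,0,0,0 for degrees 0…6.
Finally multiplying by (1 + 2t + t^4), the product of all factors after the first has coefficients 1,8,24,32,17,6,12 for degrees 0…6.
[t^6] = 1·12 + 6·6 + 12·17 + 8·32 = 508.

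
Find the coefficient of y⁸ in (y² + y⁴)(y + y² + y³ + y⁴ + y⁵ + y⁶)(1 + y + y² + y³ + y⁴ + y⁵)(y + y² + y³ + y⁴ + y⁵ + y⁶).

21

(y² + y⁴) has coefficients 0,0,1,0,1 for degrees 0…4.
(y + y² + y³ + y⁴ + y⁵ + y⁶) has coefficients 0,1,1,1,1,1,1,0,0 for degrees 0…8.
Multiplying by (1 + y + y² + y³ + y⁴ + y⁵) gives running coefficients 0,1,2,3,4,5,6,5,4 for degrees 0…8.
Finally multiplying by (y + y² + y³ + y⁴ + y⁵ + y⁶), the product of all factors after the first has coefficients 0,0,1,3,6,10,15,21,25 for degrees 0…8.
[y⁸] = 1·15 + 1·6 = 21.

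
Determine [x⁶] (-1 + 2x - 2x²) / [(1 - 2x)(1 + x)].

-23

The denominator gives the recurrence a_n = a_(n−1) + 2a_(n−2) for n ≥ 3; the numerator fixes a_0 = -1, a_1 = 1, a_2 = -3.
Iterating: -1, 1, -3, -1, -7, -9, -23, so a_6 = -23.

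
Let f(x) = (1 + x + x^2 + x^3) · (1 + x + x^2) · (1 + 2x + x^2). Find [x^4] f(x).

(1 + x + x^2 + x^3) has coefficients 1,1,1,1 for degrees 0…3.
(1 + x + x^2) has coefficients 1,1,1,0,0 for degrees 0…4.
Finally multiplying by (1 + 2x + x^2), the product of all factors after the first has coefficients 1,3,4,3,1 for degrees 0…4.
[x^4] = 1·1 + 1·3 + 1·4 + 1·3 = 11.

11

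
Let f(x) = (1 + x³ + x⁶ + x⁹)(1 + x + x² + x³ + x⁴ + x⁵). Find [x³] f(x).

(1 + x³ + x⁶ + x⁹) has coefficients 1,0,0,1 for degrees 0…3.
(1 + x + x² + x³ + x⁴ + x⁵) has coefficients 1,1,1,1 for degrees 0…3.
[x³] = 1·1 + 1·1 = 2.

2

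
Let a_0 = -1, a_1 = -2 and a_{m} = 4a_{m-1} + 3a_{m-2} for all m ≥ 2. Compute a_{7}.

-23354

The ordinary generating function has denominator 1 - 4z - 3z^2.
Iterating the recurrence: a_0,…,a_{7} = -1, -2, -11, -50, -233, -1082, -5027, -23354.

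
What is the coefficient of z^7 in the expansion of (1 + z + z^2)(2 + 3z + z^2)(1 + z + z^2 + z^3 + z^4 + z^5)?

11

(1 + z + z^2) has coefficients 1,1,1 for degrees 0…2.
(2 + 3z + z^2) has coefficients 2,3,1,0,0,0,0,0 for degrees 0…7.
Finally multiplying by (1 + z + z^2 + z^3 + z^4 + z^5), the product of all factors after the first has coefficients 2,5,6,6,6,6,4,1 for degrees 0…7.
[z^7] = 1·1 + 1·4 + 1·6 = 11.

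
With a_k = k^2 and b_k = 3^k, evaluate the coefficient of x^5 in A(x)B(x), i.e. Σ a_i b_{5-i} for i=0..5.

The convolution is the x^5 coefficient of A(x)B(x).
Σ = 0·243 + 1·81 + 4·27 + 9·9 + 16·3 + 25·1 = 343.

343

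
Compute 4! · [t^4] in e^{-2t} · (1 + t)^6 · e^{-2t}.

40

The EGF product rule gives c_4 = Σ_{k_1+k_2+k_3=4} C(4; k_1,k_2,k_3) · ∏ g_i(k_i), where e^{-2t} gives (-2)^k; (1+t)^6 gives the falling factorial (6)_k; e^{-2t} gives (-2)^k.
g_1(k) for k = 0…4: 1, -2, 4, -8, 16.
g_2(k) for k = 0…4: 1, 6, 30, 120, 360.
g_3(k) for k = 0…4: 1, -2, 4, -8, 16.
First combine the last two factors: h(k) = Σ_j C(k,j)·g_2(j)·g_3(k−j) for k = 0…4: 1, 4, 10, 4, -56.
c_4 = Σ_k C(4,k)·g_1(k)·h(4−k) = 1·1·(-56) + 4·(-2)·4 + 6·4·10 + 4·(-8)·4 + 1·16·1 = −56 − 32 + 240 − 128 + 16 = 40.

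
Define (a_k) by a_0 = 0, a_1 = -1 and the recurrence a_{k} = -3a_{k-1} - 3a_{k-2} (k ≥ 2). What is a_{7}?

27

The ordinary generating function has denominator 1 + 3x + 3x^2.
Iterating the recurrence: a_0,…,a_{7} = 0, -1, 3, -6, 9, -9, 0, 27.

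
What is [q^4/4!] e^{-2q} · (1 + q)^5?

-24

The EGF product rule gives c_4 = Σ_{k_1+k_2=4} C(4; k_1,k_2) · ∏ g_i(k_i), where e^{-2q} gives (-2)^k; (1+q)^5 gives the falling factorial (5)_k.
g_1(k) for k = 0…4: 1, -2, 4, -8, 16.
g_2(k) for k = 0…4: 1, 5, 20, 60, 120.
c_4 = Σ_k C(4,k)·g_1(k)·g_2(4−k) = 1·1·120 + 4·(-2)·60 + 6·4·20 + 4·(-8)·5 + 1·16·1 = 120 − 480 + 480 − 160 + 16 = -24.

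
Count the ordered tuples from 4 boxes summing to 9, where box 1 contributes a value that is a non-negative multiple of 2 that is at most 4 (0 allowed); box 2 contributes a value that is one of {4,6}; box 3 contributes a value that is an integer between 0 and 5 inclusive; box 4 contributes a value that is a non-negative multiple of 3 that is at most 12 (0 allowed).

8

The generating function for the choices is (1 + z² + z⁴)·(z⁴ + z⁶)·(1 + z + z² + z³ + z⁴ + z⁵)·(1 + z³ + z⁶ + z⁹ + z¹²); the count is [z⁹].
(1 + z² + z⁴) has coefficients 1,0,1,0,1 for degrees 0…4.
(z⁴ + z⁶) has coefficients 0,0,0,0,1,0,1,0,0,0 for degrees 0…9.
Multiplying by (1 + z + z² + z³ + z⁴ + z⁵) gives running coefficients 0,0,0,0,1,1,2,2,2,2 for degrees 0…9.
Finally multiplying by (1 + z³ + z⁶ + z⁹ + z¹²), the product of all factors after the first has coefficients 0,0,0,0,1,1,2,3,3,4 for degrees 0…9.
[z⁹] = 1·4 + 1·3 + 1·1 = 8.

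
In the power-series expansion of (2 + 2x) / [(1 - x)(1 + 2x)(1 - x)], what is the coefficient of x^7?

The denominator gives the recurrence a_n = 3a_(n−2) − 2a_(n−3) for n ≥ 3; the numerator fixes a_0 = 2, a_1 = 2, a_2 = 6.
Iterating: 2, 2, 6, 2, 14, -6, 38, -46, so a_7 = -46.

-46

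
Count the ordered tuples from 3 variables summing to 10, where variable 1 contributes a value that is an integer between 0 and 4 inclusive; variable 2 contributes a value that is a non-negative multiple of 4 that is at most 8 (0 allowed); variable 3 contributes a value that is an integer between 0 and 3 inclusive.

The generating function for the choices is (1 + t + t² + t³ + t⁴)·(1 + t⁴ + t⁸)·(1 + t + t² + t³); the count is [t¹⁰].
(1 + t + t² + t³ + t⁴) has coefficients 1,1,1,1,1 for degrees 0…4.
(1 + t⁴ + t⁸) has coefficients 1,0,0,0,1,0,0,0,1,0,0 for degrees 0…10.
Finally multiplying by (1 + t + t² + t³), the product of all factors after the first has coefficients 1,1,1,1,1,1,1,1,1,1,1 for degrees 0…10.
[t¹⁰] = 1·1 + 1·1 + 1·1 + 1·1 + 1·1 = 5.

5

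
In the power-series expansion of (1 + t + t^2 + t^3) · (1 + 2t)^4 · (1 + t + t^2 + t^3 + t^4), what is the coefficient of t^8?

(1 + t + t^2 + t^3) has coefficients 1,1,1,1 for degrees 0…3.
(1 + 2t)^4 has coefficients 1,8,24,32,16,0,0,0,0 for degrees 0…8.
Finally multiplying by (1 + t + t^2 + t^3 + t^4), the product of all factors after the first has coefficients 1,9,33,65,81,80,72,48,16 for degrees 0…8.
[t^8] = 1·16 + 1·48 + 1·72 + 1·80 = 216.

216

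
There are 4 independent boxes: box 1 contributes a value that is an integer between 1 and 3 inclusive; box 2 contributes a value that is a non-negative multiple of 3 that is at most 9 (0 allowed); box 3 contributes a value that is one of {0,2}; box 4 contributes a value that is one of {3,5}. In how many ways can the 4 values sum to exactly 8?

The generating function for the choices is (x + x² + x³)·(1 + x³ + x⁶ + x⁹)·(1 + x²)·(x³ + x⁵); the count is [x⁸].
(x + x² + x³) has coefficients 0,1,1,1 for degrees 0…3.
(1 + x³ + x⁶ + x⁹) has coefficients 1,0,0,1,0,0,1,0,0 for degrees 0…8.
Multiplying by (1 + x²) gives running coefficients 1,0,1,1,0,1,1,0,1 for degrees 0…8.
Finally multiplying by (x³ + x⁵), the product of all factors after the first has coefficients 0,0,0,1,0,2,1,1,2 for degrees 0…8.
[x⁸] = 1·1 + 1·1 + 1·2 = 4.

4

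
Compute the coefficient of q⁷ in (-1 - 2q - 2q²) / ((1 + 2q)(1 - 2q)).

-128

The denominator gives the recurrence a_n = 4a_(n−2) for n ≥ 3; the numerator fixes a_0 = -1, a_1 = -2, a_2 = -6.
Iterating: -1, -2, -6, -8, -24, -32, -96, -128, so a_7 = -128.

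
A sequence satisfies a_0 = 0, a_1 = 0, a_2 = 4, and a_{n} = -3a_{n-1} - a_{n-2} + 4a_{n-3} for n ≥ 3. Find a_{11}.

The ordinary generating function has denominator 1 + 3y + y^2 - 4y^3.
Iterating the recurrence: a_0,…,a_{11} = 0, 0, 4, -12, 32, -68, 124, -176, 132, 276, -1664, 5244.

5244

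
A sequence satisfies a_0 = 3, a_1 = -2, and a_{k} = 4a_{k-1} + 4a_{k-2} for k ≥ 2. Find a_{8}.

The ordinary generating function has denominator 1 - 4y - 4y^2.
Iterating the recurrence: a_0,…,a_{8} = 3, -2, 4, 8, 48, 224, 1088, 5248, 25344.

25344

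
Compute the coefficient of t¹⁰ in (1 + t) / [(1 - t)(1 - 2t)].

Partial fractions give a closed form: a_n = (-2)·1^n + (3)·2^n.
At n = 10: a_10 = 3070.

3070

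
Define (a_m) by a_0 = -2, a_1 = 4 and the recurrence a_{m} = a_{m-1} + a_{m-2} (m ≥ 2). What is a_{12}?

398

The ordinary generating function has denominator 1 - x - x^2.
Iterating the recurrence: a_0,…,a_{12} = -2, 4, 2, 6, 8, 14, 22, 36, 58, 94, 152, 246, 398.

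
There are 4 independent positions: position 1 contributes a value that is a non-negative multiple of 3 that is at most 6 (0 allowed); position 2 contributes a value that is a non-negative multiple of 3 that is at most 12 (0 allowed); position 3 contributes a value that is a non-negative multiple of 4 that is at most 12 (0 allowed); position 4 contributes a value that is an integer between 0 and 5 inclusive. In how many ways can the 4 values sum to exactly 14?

18

The generating function for the choices is (1 + x³ + x⁶)·(1 + x³ + x⁶ + x⁹ + x¹²)·(1 + x⁴ + x⁸ + x¹²)·(1 + x + x² + x³ + x⁴ + x⁵); the count is [x¹⁴].
(1 + x³ + x⁶) has coefficients 1,0,0,1,0,0,1 for degrees 0…6.
(1 + x³ + x⁶ + x⁹ + x¹²) has coefficients 1,0,0,1,0,0,1,0,0,1,0,0,1,0,0 for degrees 0…14.
Multiplying by (1 + x⁴ + x⁸ + x¹²) gives running coefficients 1,0,0,1,1,0,1,1,1,1,1,1,2,1,1 for degrees 0…14.
Finally multiplying by (1 + x + x² + x³ + x⁴ + x⁵), the product of all factors after the first has coefficients 1,1,1,2,3,3,3,4,5,5,5,6,7,7,7 for degrees 0…14.
[x¹⁴] = 1·7 + 1·6 + 1·5 = 18.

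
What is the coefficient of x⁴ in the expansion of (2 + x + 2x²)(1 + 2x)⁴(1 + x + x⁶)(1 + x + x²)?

453

(2 + x + 2x²) has coefficients 2,1,2 for degrees 0…2.
(1 + 2x)⁴ has coefficients 1,8,24,32,16 for degrees 0…4.
Multiplying by (1 + x + x⁶) gives running coefficients 1,9,32,56,48 for degrees 0…4.
Finally multiplying by (1 + x + x²), the product of all factors after the first has coefficients 1,10,42,97,136 for degrees 0…4.
[x⁴] = 2·136 + 1·97 + 2·42 = 453.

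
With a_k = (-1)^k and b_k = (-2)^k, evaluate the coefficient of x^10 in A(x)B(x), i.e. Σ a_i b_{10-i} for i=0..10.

This is [x^10] in the product of the two ordinary generating functions.
Σ = 1·1024 − 1·(-512) + 1·256 − 1·(-128) + 1·64 − 1·(-32) + 1·16 − 1·(-8) + 1·4 − 1·(-2) + 1·1 = 2047.

2047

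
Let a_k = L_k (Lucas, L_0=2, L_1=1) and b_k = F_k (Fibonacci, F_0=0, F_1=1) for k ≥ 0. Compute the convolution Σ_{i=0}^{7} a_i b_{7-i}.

Write out a_i and b_{7-i} for i = 0,…,7 and sum the products.
Σ = 2·13 + 1·8 + 3·5 + 4·3 + 7·2 + 11·1 + 18·1 + 29·0 = 104.

104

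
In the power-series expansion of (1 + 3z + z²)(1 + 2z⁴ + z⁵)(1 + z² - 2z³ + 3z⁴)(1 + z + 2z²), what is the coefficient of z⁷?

(1 + 3z + z²) has coefficients 1,3,1 for degrees 0…2.
(1 + 2z⁴ + z⁵) has coefficients 1,0,0,0,2,1,0,0 for degrees 0…7.
Multiplying by (1 + z² - 2z³ + 3z⁴) gives running coefficients 1,0,1,-2,5,1,2,-3 for degrees 0…7.
Finally multiplying by (1 + z + 2z²), the product of all factors after the first has coefficients 1,1,3,-1,5,2,13,1 for degrees 0…7.
[z⁷] = 1·1 + 3·13 + 1·2 = 42.

42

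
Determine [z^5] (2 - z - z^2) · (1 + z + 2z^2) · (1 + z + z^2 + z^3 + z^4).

(2 - z - z^2) has coefficients 2,-1,-1 for degrees 0…2.
(1 + z + 2z^2) has coefficients 1,1,2,0,0,0 for degrees 0…5.
Finally multiplying by (1 + z + z^2 + z^3 + z^4), the product of all factors after the first has coefficients 1,2,4,4,4,3 for degrees 0…5.
[z^5] = 2·3 − 1·4 − 1·4 = -2.

-2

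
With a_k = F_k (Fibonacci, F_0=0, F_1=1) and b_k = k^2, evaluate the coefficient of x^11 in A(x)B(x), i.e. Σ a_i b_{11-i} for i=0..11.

This is [x^11] in the product of the two ordinary generating functions.
Σ = 0·121 + 1·100 + 1·81 + 2·64 + 3·49 + 5·36 + 8·25 + 13·16 + 21·9 + 34·4 + 55·1 + 89·0 = 1424.

1424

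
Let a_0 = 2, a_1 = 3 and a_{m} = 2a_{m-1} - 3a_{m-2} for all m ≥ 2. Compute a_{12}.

198

The ordinary generating function has denominator 1 - 2y + 3y^2.
Iterating the recurrence: a_0,…,a_{12} = 2, 3, 0, -9, -18, -9, 36, 99, 90, -117, -504, -657, 198.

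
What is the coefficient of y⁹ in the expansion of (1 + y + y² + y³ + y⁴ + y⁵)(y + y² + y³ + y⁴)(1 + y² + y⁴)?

(1 + y + y² + y³ + y⁴ + y⁵) has coefficients 1,1,1,1,1,1 for degrees 0…5.
(y + y² + y³ + y⁴) has coefficients 0,1,1,1,1,0,0,0,0,0 for degrees 0…9.
Finally multiplying by (1 + y² + y⁴), the product of all factors after the first has coefficients 0,1,1,2,2,2,2,1,1,0 for degrees 0…9.
[y⁹] = 1·0 + 1·1 + 1·1 + 1·2 + 1·2 + 1·2 = 8.

8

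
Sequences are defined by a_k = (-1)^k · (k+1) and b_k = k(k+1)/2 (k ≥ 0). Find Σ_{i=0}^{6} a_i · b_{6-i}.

6

The convolution is the x^6 coefficient of A(x)B(x).
Σ = 1·21 − 2·15 + 3·10 − 4·6 + 5·3 − 6·1 + 7·0 = 6.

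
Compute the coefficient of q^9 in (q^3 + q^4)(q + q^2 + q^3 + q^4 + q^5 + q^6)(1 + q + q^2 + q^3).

8

(q^3 + q^4) has coefficients 0,0,0,1,1 for degrees 0…4.
(q + q^2 + q^3 + q^4 + q^5 + q^6) has coefficients 0,1,1,1,1,1,1,0,0,0 for degrees 0…9.
Finally multiplying by (1 + q + q^2 + q^3), the product of all factors after the first has coefficients 0,1,2,3,4,4,4,3,2,1 for degrees 0…9.
[q^9] = 1·4 + 1·4 = 8.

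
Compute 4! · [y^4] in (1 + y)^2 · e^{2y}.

128

The EGF product rule gives c_4 = Σ_{k_1+k_2=4} C(4; k_1,k_2) · ∏ g_i(k_i), where (1+y)^2 gives the falling factorial (2)_k; e^{2y} gives (2)^k.
g_1(k) for k = 0…4: 1, 2, 2, 0, 0.
g_2(k) for k = 0…4: 1, 2, 4, 8, 16.
c_4 = Σ_k C(4,k)·g_1(k)·g_2(4−k) = 1·1·16 + 4·2·8 + 6·2·4 = 16 + 64 + 48 = 128.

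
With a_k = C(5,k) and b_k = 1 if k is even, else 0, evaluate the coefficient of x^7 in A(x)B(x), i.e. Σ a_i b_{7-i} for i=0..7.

16

The convolution is the x^7 coefficient of A(x)B(x).
Σ = 1·0 + 5·1 + 10·0 + 10·1 + 5·0 + 1·1 + 0·0 + 0·1 = 16.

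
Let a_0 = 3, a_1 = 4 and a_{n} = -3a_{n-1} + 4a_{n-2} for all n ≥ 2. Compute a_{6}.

The ordinary generating function has denominator 1 + 3q - 4q^2.
Iterating the recurrence: a_0,…,a_{6} = 3, 4, 0, 16, -48, 208, -816.

-816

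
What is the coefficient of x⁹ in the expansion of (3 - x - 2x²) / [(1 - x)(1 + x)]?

-1

The denominator gives the recurrence a_n = a_(n−2) for n ≥ 3; the numerator fixes a_0 = 3, a_1 = -1, a_2 = 1.
Iterating: 3, -1, 1, -1, 1, -1, 1, -1, 1, -1, so a_9 = -1.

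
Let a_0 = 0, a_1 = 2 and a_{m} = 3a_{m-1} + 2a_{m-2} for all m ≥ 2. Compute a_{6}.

990

The ordinary generating function has denominator 1 - 3q - 2q^2.
Iterating the recurrence: a_0,…,a_{6} = 0, 2, 6, 22, 78, 278, 990.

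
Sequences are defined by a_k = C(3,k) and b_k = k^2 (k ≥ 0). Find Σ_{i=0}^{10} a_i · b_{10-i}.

Write out a_i and b_{10-i} for i = 0,…,10 and sum the products.
Σ = 1·100 + 3·81 + 3·64 + 1·49 + 0·36 + 0·25 + 0·16 + 0·9 + 0·4 + 0·1 + 0·0 = 584.

584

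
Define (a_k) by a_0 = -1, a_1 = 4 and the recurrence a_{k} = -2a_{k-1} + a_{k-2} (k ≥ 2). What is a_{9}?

The ordinary generating function has denominator 1 + 2y - y^2.
Iterating the recurrence: a_0,…,a_{9} = -1, 4, -9, 22, -53, 128, -309, 746, -1801, 4348.

4348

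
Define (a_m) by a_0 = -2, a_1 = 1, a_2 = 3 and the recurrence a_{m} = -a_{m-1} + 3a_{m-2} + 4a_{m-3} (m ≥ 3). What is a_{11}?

The ordinary generating function has denominator 1 + x - 3x^2 - 4x^3.
Iterating the recurrence: a_0,…,a_{11} = -2, 1, 3, -8, 21, -33, 64, -79, 139, -120, 221, -25.

-25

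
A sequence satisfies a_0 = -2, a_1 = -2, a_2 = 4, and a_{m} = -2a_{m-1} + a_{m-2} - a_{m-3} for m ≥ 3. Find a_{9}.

The ordinary generating function has denominator 1 + 2z - z^2 + z^3.
Iterating the recurrence: a_0,…,a_{9} = -2, -2, 4, -8, 22, -56, 142, -362, 922, -2348.

-2348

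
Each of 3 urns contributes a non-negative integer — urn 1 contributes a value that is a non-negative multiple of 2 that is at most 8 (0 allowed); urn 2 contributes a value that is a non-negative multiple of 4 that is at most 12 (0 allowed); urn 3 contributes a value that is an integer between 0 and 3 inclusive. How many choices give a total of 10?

5

The generating function for the choices is (1 + t² + t⁴ + t⁶ + t⁸)·(1 + t⁴ + t⁸ + t¹²)·(1 + t + t² + t³); the count is [t¹⁰].
(1 + t² + t⁴ + t⁶ + t⁸) has coefficients 1,0,1,0,1,0,1,0,1 for degrees 0…8.
(1 + t⁴ + t⁸ + t¹²) has coefficients 1,0,0,0,1,0,0,0,1,0,0 for degrees 0…10.
Finally multiplying by (1 + t + t² + t³), the product of all factors after the first has coefficients 1,1,1,1,1,1,1,1,1,1,1 for degrees 0…10.
[t¹⁰] = 1·1 + 1·1 + 1·1 + 1·1 + 1·1 = 5.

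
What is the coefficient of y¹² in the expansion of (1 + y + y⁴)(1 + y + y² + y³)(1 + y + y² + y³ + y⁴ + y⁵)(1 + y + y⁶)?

(1 + y + y⁴) has coefficients 1,1,0,0,1 for degrees 0…4.
(1 + y + y² + y³) has coefficients 1,1,1,1,0,0,0,0,0,0,0,0,0 for degrees 0…12.
Multiplying by (1 + y + y² + y³ + y⁴ + y⁵) gives running coefficients 1,2,3,4,4,4,3,2,1,0,0,0,0 for degrees 0…12.
Finally multiplying by (1 + y + y⁶), the product of all factors after the first has coefficients 1,3,5,7,8,8,8,7,6,5,4,4,3 for degrees 0…12.
[y¹²] = 1·3 + 1·4 + 1·6 = 13.

13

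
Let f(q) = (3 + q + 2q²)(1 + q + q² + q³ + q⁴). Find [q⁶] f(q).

(3 + q + 2q²) has coefficients 3,1,2 for degrees 0…2.
(1 + q + q² + q³ + q⁴) has coefficients 1,1,1,1,1,0,0 for degrees 0…6.
[q⁶] = 3·0 + 1·0 + 2·1 = 2.

2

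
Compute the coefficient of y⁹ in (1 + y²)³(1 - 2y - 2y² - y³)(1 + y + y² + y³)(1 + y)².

-77

(1 + y²)³ has coefficients 1,0,3,0,3,0,1 for degrees 0…6.
(1 - 2y - 2y² - y³) has coefficients 1,-2,-2,-1,0,0,0,0,0,0 for degrees 0…9.
Multiplying by (1 + y + y² + y³) gives running coefficients 1,-1,-3,-4,-5,-3,-1,0,0,0 for degrees 0…9.
Finally multiplying by (1 + y)², the product of all factors after the first has coefficients 1,1,-4,-11,-16,-17,-12,-5,-1,0 for degrees 0…9.
[y⁹] = 1·0 + 3·(-5) + 3·(-17) + 1·(-11) = -77.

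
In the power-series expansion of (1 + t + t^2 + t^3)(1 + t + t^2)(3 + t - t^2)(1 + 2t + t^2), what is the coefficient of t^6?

9

(1 + t + t^2 + t^3) has coefficients 1,1,1,1 for degrees 0…3.
(1 + t + t^2) has coefficients 1,1,1,0,0,0,0 for degrees 0…6.
Multiplying by (3 + t - t^2) gives running coefficients 3,4,3,0,-1,0,0 for degrees 0…6.
Finally multiplying by (1 + 2t + t^2), the product of all factors after the first has coefficients 3,10,14,10,2,-2,-1 for degrees 0…6.
[t^6] = 1·(-1) + 1·(-2) + 1·2 + 1·10 = 9.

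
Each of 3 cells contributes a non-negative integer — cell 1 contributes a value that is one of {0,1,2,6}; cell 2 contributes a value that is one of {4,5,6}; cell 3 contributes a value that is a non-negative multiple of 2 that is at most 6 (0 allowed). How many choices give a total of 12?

6

The generating function for the choices is (1 + q + q² + q⁶)·(q⁴ + q⁵ + q⁶)·(1 + q² + q⁴ + q⁶); the count is [q¹²].
(1 + q + q² + q⁶) has coefficients 1,1,1,0,0,0,1 for degrees 0…6.
(q⁴ + q⁵ + q⁶) has coefficients 0,0,0,0,1,1,1,0,0,0,0,0,0 for degrees 0…12.
Finally multiplying by (1 + q² + q⁴ + q⁶), the product of all factors after the first has coefficients 0,0,0,0,1,1,2,1,2,1,2,1,1 for degrees 0…12.
[q¹²] = 1·1 + 1·1 + 1·2 + 1·2 = 6.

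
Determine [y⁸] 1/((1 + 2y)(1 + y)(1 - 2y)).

341

Partial fractions give a closed form: a_n = (1)·(-2)^n + (-1/3)·(-1)^n + (1/3)·2^n.
At n = 8: a_8 = 341.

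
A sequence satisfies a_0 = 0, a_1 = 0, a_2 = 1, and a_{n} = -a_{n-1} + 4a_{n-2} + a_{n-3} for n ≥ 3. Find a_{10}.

The ordinary generating function has denominator 1 + z - 4z^2 - z^3.
Iterating the recurrence: a_0,…,a_{10} = 0, 0, 1, -1, 5, -8, 27, -54, 154, -343, 905.

905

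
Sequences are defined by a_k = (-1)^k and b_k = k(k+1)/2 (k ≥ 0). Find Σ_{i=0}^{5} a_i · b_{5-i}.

Write out a_i and b_{5-i} for i = 0,…,5 and sum the products.
Σ = 1·15 − 1·10 + 1·6 − 1·3 + 1·1 − 1·0 = 9.

9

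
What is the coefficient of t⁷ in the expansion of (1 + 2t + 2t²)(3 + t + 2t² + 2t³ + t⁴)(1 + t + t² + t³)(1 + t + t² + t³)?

(1 + 2t + 2t²) has coefficients 1,2,2 for degrees 0…2.
(3 + t + 2t² + 2t³ + t⁴) has coefficients 3,1,2,2,1,0,0,0 for degrees 0…7.
Multiplying by (1 + t + t² + t³) gives running coefficients 3,4,6,8,6,5,3,1 for degrees 0…7.
Finally multiplying by (1 + t + t² + t³), the product of all factors after the first has coefficients 3,7,13,21,24,25,22,15 for degrees 0…7.
[t⁷] = 1·15 + 2·22 + 2·25 = 109.

109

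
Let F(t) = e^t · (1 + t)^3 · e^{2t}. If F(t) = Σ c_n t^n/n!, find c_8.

263169

The EGF product rule gives c_8 = Σ_{k_1+k_2+k_3=8} C(8; k_1,k_2,k_3) · ∏ g_i(k_i), where e^t gives (1)^k; (1+t)^3 gives the falling factorial (3)_k; e^{2t} gives (2)^k.
g_1(k) for k = 0…8: 1, 1, 1, 1, 1, 1, 1, 1, 1.
g_2(k) for k = 0…8: 1, 3, 6, 6, 0, 0, 0, 0, 0.
g_3(k) for k = 0…8: 1, 2, 4, 8, 16, 32, 64, 128, 256.
First combine the last two factors: h(k) = Σ_j C(k,j)·g_2(j)·g_3(k−j) for k = 0…8: 1, 5, 22, 86, 304, 992, 3040, 8864, 24832.
c_8 = Σ_k C(8,k)·g_1(k)·h(8−k) = 1·1·24832 + 8·1·8864 + 28·1·3040 + 56·1·992 + 70·1·304 + 56·1·86 + 28·1·22 + 8·1·5 + 1·1·1 = 24832 + 70912 + 85120 + 55552 + 21280 + 4816 + 616 + 40 + 1 = 263169.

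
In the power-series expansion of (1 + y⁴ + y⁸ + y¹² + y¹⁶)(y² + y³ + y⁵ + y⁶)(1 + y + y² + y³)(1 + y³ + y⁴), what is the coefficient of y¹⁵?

(1 + y⁴ + y⁸ + y¹² + y¹⁶) has coefficients 1,0,0,0,1,0,0,0,1,0,0,0,1,0,0,0 for degrees 0…15.
(y² + y³ + y⁵ + y⁶) has coefficients 0,0,1,1,0,1,1,0,0,0,0,0,0,0,0,0 for degrees 0…15.
Multiplying by (1 + y + y² + y³) gives running coefficients 0,0,1,2,2,3,3,2,2,1,0,0,0,0,0,0 for degrees 0…15.
Finally multiplying by (1 + y³ + y⁴), the product of all factors after the first has coefficients 0,0,1,2,2,4,6,6,7,7,5,4,3,1,0,0 for degrees 0…15.
[y¹⁵] = 1·0 + 1·4 + 1·6 + 1·2 = 12.

12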